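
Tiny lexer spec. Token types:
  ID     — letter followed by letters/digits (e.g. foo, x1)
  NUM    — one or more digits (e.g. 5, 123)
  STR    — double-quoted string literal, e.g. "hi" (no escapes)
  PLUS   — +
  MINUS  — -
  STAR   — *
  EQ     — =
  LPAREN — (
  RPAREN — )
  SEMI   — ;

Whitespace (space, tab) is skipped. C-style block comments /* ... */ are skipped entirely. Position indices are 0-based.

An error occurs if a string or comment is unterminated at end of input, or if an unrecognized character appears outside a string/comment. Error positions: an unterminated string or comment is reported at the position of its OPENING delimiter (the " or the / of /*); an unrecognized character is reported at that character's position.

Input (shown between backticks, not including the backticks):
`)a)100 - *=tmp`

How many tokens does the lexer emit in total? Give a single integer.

pos=0: emit RPAREN ')'
pos=1: emit ID 'a' (now at pos=2)
pos=2: emit RPAREN ')'
pos=3: emit NUM '100' (now at pos=6)
pos=7: emit MINUS '-'
pos=9: emit STAR '*'
pos=10: emit EQ '='
pos=11: emit ID 'tmp' (now at pos=14)
DONE. 8 tokens: [RPAREN, ID, RPAREN, NUM, MINUS, STAR, EQ, ID]

Answer: 8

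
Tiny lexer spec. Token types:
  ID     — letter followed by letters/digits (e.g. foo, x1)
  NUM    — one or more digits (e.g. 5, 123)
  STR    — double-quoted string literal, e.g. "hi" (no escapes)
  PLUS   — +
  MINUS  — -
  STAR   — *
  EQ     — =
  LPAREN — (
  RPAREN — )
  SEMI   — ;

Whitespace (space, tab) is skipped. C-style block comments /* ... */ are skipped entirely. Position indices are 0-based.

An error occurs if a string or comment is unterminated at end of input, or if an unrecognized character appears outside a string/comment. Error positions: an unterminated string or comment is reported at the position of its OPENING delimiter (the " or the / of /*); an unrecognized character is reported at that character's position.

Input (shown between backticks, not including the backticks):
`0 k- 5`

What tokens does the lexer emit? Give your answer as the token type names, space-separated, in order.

Answer: NUM ID MINUS NUM

Derivation:
pos=0: emit NUM '0' (now at pos=1)
pos=2: emit ID 'k' (now at pos=3)
pos=3: emit MINUS '-'
pos=5: emit NUM '5' (now at pos=6)
DONE. 4 tokens: [NUM, ID, MINUS, NUM]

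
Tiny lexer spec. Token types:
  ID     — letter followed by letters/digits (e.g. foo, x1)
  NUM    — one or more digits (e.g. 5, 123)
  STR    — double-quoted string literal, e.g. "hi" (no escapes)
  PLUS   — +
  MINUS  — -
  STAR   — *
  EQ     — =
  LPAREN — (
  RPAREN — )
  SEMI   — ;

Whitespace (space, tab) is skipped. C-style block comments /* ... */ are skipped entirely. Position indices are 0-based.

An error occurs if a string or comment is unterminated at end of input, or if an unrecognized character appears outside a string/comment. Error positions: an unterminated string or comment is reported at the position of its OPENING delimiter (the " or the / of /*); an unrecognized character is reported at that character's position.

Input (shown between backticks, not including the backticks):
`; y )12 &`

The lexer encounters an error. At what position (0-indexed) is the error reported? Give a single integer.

pos=0: emit SEMI ';'
pos=2: emit ID 'y' (now at pos=3)
pos=4: emit RPAREN ')'
pos=5: emit NUM '12' (now at pos=7)
pos=8: ERROR — unrecognized char '&'

Answer: 8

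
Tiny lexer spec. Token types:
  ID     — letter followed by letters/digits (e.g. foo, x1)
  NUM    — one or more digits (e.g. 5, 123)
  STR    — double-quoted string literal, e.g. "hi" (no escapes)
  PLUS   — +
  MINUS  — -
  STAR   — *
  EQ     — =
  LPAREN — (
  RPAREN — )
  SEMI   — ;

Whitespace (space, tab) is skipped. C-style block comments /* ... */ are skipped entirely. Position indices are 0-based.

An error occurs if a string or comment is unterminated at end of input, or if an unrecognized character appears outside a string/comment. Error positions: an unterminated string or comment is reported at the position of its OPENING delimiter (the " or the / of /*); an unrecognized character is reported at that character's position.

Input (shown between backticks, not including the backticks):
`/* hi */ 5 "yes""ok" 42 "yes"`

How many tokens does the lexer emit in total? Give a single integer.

Answer: 5

Derivation:
pos=0: enter COMMENT mode (saw '/*')
exit COMMENT mode (now at pos=8)
pos=9: emit NUM '5' (now at pos=10)
pos=11: enter STRING mode
pos=11: emit STR "yes" (now at pos=16)
pos=16: enter STRING mode
pos=16: emit STR "ok" (now at pos=20)
pos=21: emit NUM '42' (now at pos=23)
pos=24: enter STRING mode
pos=24: emit STR "yes" (now at pos=29)
DONE. 5 tokens: [NUM, STR, STR, NUM, STR]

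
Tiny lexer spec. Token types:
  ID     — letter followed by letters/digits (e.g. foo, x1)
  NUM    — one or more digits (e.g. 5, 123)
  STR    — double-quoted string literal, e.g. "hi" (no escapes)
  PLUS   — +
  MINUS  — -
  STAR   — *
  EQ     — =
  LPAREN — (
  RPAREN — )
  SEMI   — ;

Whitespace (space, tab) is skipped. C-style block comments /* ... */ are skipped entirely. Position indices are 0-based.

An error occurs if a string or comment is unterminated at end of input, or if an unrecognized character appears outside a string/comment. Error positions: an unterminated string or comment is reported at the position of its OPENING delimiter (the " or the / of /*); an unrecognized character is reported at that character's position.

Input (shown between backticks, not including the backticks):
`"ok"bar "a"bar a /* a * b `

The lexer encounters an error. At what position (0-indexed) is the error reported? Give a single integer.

pos=0: enter STRING mode
pos=0: emit STR "ok" (now at pos=4)
pos=4: emit ID 'bar' (now at pos=7)
pos=8: enter STRING mode
pos=8: emit STR "a" (now at pos=11)
pos=11: emit ID 'bar' (now at pos=14)
pos=15: emit ID 'a' (now at pos=16)
pos=17: enter COMMENT mode (saw '/*')
pos=17: ERROR — unterminated comment (reached EOF)

Answer: 17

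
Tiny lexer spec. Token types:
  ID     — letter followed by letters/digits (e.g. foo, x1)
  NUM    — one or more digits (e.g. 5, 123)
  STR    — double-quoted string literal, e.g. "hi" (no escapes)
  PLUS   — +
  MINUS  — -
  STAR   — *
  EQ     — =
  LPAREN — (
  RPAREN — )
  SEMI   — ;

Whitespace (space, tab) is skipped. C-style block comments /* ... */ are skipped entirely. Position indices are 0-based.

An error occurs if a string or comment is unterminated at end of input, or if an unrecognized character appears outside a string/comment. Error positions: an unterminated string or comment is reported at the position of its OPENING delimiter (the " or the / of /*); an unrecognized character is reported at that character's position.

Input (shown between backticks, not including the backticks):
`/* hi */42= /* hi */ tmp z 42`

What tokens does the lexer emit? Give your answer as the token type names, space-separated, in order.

Answer: NUM EQ ID ID NUM

Derivation:
pos=0: enter COMMENT mode (saw '/*')
exit COMMENT mode (now at pos=8)
pos=8: emit NUM '42' (now at pos=10)
pos=10: emit EQ '='
pos=12: enter COMMENT mode (saw '/*')
exit COMMENT mode (now at pos=20)
pos=21: emit ID 'tmp' (now at pos=24)
pos=25: emit ID 'z' (now at pos=26)
pos=27: emit NUM '42' (now at pos=29)
DONE. 5 tokens: [NUM, EQ, ID, ID, NUM]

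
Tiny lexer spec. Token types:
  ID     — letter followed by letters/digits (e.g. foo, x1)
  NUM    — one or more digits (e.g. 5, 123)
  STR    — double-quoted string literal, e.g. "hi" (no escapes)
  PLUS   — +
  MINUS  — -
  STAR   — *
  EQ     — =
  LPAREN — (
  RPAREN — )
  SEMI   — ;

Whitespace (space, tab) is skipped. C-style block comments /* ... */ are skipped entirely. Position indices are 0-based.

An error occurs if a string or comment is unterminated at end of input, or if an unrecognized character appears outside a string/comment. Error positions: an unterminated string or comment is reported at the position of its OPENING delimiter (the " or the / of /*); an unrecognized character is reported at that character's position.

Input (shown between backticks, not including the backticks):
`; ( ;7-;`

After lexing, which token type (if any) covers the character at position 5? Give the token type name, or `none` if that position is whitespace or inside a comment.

pos=0: emit SEMI ';'
pos=2: emit LPAREN '('
pos=4: emit SEMI ';'
pos=5: emit NUM '7' (now at pos=6)
pos=6: emit MINUS '-'
pos=7: emit SEMI ';'
DONE. 6 tokens: [SEMI, LPAREN, SEMI, NUM, MINUS, SEMI]
Position 5: char is '7' -> NUM

Answer: NUM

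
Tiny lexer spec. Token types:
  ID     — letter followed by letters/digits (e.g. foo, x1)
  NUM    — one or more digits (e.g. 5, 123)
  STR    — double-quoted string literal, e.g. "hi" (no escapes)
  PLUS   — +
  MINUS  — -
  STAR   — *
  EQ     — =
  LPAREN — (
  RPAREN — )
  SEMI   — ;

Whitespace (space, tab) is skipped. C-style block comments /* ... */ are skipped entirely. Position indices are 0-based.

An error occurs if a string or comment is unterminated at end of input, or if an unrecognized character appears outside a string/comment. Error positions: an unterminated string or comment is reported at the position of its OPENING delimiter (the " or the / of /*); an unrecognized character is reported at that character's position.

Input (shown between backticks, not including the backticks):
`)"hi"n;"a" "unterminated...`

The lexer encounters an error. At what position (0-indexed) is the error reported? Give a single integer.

pos=0: emit RPAREN ')'
pos=1: enter STRING mode
pos=1: emit STR "hi" (now at pos=5)
pos=5: emit ID 'n' (now at pos=6)
pos=6: emit SEMI ';'
pos=7: enter STRING mode
pos=7: emit STR "a" (now at pos=10)
pos=11: enter STRING mode
pos=11: ERROR — unterminated string

Answer: 11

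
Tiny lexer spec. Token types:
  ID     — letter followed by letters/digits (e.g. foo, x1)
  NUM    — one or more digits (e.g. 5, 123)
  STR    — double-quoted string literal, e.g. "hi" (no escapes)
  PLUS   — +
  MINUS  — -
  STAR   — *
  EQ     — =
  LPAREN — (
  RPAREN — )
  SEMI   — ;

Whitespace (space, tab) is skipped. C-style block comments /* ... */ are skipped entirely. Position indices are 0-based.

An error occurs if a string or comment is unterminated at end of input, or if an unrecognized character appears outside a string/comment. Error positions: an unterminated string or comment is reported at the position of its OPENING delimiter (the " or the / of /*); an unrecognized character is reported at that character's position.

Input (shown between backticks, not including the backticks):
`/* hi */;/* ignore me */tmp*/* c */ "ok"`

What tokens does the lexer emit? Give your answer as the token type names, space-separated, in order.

pos=0: enter COMMENT mode (saw '/*')
exit COMMENT mode (now at pos=8)
pos=8: emit SEMI ';'
pos=9: enter COMMENT mode (saw '/*')
exit COMMENT mode (now at pos=24)
pos=24: emit ID 'tmp' (now at pos=27)
pos=27: emit STAR '*'
pos=28: enter COMMENT mode (saw '/*')
exit COMMENT mode (now at pos=35)
pos=36: enter STRING mode
pos=36: emit STR "ok" (now at pos=40)
DONE. 4 tokens: [SEMI, ID, STAR, STR]

Answer: SEMI ID STAR STR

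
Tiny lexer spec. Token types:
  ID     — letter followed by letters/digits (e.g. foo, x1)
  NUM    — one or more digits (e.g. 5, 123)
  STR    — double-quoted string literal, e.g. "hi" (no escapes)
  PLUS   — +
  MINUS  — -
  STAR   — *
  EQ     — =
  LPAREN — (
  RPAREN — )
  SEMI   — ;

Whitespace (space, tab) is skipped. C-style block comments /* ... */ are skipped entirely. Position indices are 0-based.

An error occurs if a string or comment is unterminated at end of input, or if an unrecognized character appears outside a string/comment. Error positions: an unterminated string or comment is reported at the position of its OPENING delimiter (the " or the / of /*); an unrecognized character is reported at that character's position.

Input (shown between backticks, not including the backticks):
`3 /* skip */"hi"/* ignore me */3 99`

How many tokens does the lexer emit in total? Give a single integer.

Answer: 4

Derivation:
pos=0: emit NUM '3' (now at pos=1)
pos=2: enter COMMENT mode (saw '/*')
exit COMMENT mode (now at pos=12)
pos=12: enter STRING mode
pos=12: emit STR "hi" (now at pos=16)
pos=16: enter COMMENT mode (saw '/*')
exit COMMENT mode (now at pos=31)
pos=31: emit NUM '3' (now at pos=32)
pos=33: emit NUM '99' (now at pos=35)
DONE. 4 tokens: [NUM, STR, NUM, NUM]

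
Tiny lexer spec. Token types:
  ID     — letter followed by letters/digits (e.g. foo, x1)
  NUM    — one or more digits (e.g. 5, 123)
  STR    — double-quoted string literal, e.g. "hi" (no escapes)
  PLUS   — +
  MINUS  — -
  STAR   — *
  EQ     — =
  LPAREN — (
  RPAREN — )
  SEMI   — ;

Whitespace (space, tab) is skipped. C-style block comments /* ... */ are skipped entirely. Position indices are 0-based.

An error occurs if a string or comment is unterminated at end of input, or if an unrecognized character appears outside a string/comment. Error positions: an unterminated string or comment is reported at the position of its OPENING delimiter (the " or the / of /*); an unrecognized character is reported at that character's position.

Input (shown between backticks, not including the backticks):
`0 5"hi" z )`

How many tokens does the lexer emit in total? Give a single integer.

pos=0: emit NUM '0' (now at pos=1)
pos=2: emit NUM '5' (now at pos=3)
pos=3: enter STRING mode
pos=3: emit STR "hi" (now at pos=7)
pos=8: emit ID 'z' (now at pos=9)
pos=10: emit RPAREN ')'
DONE. 5 tokens: [NUM, NUM, STR, ID, RPAREN]

Answer: 5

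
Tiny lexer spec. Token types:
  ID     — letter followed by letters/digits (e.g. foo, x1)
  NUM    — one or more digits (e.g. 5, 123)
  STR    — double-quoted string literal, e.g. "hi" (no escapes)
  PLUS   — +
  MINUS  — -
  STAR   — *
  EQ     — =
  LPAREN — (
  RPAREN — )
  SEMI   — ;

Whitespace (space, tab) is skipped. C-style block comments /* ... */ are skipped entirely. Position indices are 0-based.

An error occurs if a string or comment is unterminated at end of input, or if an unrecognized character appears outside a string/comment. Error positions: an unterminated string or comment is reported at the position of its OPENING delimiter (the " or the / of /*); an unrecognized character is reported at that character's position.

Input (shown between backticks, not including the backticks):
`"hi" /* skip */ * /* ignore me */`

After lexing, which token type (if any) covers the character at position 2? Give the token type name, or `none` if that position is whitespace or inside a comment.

pos=0: enter STRING mode
pos=0: emit STR "hi" (now at pos=4)
pos=5: enter COMMENT mode (saw '/*')
exit COMMENT mode (now at pos=15)
pos=16: emit STAR '*'
pos=18: enter COMMENT mode (saw '/*')
exit COMMENT mode (now at pos=33)
DONE. 2 tokens: [STR, STAR]
Position 2: char is 'i' -> STR

Answer: STR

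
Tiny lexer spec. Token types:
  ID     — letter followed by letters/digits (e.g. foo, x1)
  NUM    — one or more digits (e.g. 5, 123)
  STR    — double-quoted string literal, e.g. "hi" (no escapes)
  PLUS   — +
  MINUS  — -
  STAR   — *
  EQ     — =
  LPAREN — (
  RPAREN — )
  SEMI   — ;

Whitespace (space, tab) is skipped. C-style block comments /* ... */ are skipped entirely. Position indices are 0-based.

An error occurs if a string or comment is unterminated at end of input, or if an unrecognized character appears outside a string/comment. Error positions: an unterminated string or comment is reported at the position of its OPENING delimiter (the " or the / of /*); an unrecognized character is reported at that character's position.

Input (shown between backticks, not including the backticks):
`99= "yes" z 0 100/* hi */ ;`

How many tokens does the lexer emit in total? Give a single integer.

pos=0: emit NUM '99' (now at pos=2)
pos=2: emit EQ '='
pos=4: enter STRING mode
pos=4: emit STR "yes" (now at pos=9)
pos=10: emit ID 'z' (now at pos=11)
pos=12: emit NUM '0' (now at pos=13)
pos=14: emit NUM '100' (now at pos=17)
pos=17: enter COMMENT mode (saw '/*')
exit COMMENT mode (now at pos=25)
pos=26: emit SEMI ';'
DONE. 7 tokens: [NUM, EQ, STR, ID, NUM, NUM, SEMI]

Answer: 7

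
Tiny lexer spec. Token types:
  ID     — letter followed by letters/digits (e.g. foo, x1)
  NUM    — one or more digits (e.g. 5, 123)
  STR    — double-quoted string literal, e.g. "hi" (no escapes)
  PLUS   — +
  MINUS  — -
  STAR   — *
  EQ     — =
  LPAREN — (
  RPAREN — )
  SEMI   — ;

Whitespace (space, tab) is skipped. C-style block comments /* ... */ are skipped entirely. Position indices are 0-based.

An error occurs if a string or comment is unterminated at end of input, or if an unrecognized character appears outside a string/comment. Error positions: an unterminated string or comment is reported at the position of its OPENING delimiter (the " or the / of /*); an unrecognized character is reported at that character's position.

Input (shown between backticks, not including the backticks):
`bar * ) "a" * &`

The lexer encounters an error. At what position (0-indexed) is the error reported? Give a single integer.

Answer: 14

Derivation:
pos=0: emit ID 'bar' (now at pos=3)
pos=4: emit STAR '*'
pos=6: emit RPAREN ')'
pos=8: enter STRING mode
pos=8: emit STR "a" (now at pos=11)
pos=12: emit STAR '*'
pos=14: ERROR — unrecognized char '&'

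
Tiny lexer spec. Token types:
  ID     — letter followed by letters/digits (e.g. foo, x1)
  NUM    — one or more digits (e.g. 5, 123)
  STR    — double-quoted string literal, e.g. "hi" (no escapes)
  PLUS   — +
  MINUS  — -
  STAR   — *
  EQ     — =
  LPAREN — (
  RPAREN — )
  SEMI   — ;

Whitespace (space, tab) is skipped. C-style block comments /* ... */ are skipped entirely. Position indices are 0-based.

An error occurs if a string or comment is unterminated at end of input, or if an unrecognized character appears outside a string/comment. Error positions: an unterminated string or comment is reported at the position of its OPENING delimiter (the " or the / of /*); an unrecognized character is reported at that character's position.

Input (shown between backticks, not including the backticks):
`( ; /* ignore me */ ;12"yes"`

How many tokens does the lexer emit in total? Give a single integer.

Answer: 5

Derivation:
pos=0: emit LPAREN '('
pos=2: emit SEMI ';'
pos=4: enter COMMENT mode (saw '/*')
exit COMMENT mode (now at pos=19)
pos=20: emit SEMI ';'
pos=21: emit NUM '12' (now at pos=23)
pos=23: enter STRING mode
pos=23: emit STR "yes" (now at pos=28)
DONE. 5 tokens: [LPAREN, SEMI, SEMI, NUM, STR]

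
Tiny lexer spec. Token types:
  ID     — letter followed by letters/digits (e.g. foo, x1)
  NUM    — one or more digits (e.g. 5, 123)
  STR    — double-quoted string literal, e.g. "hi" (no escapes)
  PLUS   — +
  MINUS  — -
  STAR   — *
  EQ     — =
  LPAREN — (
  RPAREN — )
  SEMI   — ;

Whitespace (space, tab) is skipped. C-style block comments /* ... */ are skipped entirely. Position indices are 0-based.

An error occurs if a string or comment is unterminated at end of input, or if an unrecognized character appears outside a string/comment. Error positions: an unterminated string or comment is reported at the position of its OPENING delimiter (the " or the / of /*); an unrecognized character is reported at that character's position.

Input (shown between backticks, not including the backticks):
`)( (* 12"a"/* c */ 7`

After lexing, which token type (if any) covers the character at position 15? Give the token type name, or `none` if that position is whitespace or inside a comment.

Answer: none

Derivation:
pos=0: emit RPAREN ')'
pos=1: emit LPAREN '('
pos=3: emit LPAREN '('
pos=4: emit STAR '*'
pos=6: emit NUM '12' (now at pos=8)
pos=8: enter STRING mode
pos=8: emit STR "a" (now at pos=11)
pos=11: enter COMMENT mode (saw '/*')
exit COMMENT mode (now at pos=18)
pos=19: emit NUM '7' (now at pos=20)
DONE. 7 tokens: [RPAREN, LPAREN, LPAREN, STAR, NUM, STR, NUM]
Position 15: char is ' ' -> none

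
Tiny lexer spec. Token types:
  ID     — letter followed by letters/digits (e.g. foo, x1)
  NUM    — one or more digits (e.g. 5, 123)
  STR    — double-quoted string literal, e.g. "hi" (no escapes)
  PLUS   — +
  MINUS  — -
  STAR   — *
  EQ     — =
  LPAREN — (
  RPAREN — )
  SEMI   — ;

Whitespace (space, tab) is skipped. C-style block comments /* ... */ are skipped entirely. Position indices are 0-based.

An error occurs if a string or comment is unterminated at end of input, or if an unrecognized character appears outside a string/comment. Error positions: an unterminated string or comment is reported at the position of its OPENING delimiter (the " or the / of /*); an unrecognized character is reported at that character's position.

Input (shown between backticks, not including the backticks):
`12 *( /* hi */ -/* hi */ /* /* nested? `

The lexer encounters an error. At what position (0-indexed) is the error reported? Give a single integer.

pos=0: emit NUM '12' (now at pos=2)
pos=3: emit STAR '*'
pos=4: emit LPAREN '('
pos=6: enter COMMENT mode (saw '/*')
exit COMMENT mode (now at pos=14)
pos=15: emit MINUS '-'
pos=16: enter COMMENT mode (saw '/*')
exit COMMENT mode (now at pos=24)
pos=25: enter COMMENT mode (saw '/*')
pos=25: ERROR — unterminated comment (reached EOF)

Answer: 25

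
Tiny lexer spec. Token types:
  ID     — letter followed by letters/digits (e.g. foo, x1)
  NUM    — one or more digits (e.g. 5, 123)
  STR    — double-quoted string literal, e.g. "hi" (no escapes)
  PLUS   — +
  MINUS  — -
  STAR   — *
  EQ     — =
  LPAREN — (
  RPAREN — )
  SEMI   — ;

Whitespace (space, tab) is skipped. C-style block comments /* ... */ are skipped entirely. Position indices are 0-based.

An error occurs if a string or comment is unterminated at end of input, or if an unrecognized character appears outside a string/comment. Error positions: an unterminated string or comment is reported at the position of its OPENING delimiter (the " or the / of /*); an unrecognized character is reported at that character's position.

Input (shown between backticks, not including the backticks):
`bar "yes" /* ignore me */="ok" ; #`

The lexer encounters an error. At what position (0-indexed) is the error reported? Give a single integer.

pos=0: emit ID 'bar' (now at pos=3)
pos=4: enter STRING mode
pos=4: emit STR "yes" (now at pos=9)
pos=10: enter COMMENT mode (saw '/*')
exit COMMENT mode (now at pos=25)
pos=25: emit EQ '='
pos=26: enter STRING mode
pos=26: emit STR "ok" (now at pos=30)
pos=31: emit SEMI ';'
pos=33: ERROR — unrecognized char '#'

Answer: 33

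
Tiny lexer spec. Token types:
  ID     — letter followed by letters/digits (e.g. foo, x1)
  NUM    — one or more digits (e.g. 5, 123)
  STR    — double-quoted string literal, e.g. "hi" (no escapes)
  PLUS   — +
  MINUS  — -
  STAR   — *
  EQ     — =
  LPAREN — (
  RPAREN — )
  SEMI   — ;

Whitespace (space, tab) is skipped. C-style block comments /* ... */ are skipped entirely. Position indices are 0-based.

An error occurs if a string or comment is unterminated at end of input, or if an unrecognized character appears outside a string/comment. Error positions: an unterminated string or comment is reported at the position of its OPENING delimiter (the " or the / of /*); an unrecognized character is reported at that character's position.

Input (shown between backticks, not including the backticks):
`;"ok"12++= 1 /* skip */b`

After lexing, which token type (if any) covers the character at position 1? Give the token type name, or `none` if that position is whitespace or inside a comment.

pos=0: emit SEMI ';'
pos=1: enter STRING mode
pos=1: emit STR "ok" (now at pos=5)
pos=5: emit NUM '12' (now at pos=7)
pos=7: emit PLUS '+'
pos=8: emit PLUS '+'
pos=9: emit EQ '='
pos=11: emit NUM '1' (now at pos=12)
pos=13: enter COMMENT mode (saw '/*')
exit COMMENT mode (now at pos=23)
pos=23: emit ID 'b' (now at pos=24)
DONE. 8 tokens: [SEMI, STR, NUM, PLUS, PLUS, EQ, NUM, ID]
Position 1: char is '"' -> STR

Answer: STR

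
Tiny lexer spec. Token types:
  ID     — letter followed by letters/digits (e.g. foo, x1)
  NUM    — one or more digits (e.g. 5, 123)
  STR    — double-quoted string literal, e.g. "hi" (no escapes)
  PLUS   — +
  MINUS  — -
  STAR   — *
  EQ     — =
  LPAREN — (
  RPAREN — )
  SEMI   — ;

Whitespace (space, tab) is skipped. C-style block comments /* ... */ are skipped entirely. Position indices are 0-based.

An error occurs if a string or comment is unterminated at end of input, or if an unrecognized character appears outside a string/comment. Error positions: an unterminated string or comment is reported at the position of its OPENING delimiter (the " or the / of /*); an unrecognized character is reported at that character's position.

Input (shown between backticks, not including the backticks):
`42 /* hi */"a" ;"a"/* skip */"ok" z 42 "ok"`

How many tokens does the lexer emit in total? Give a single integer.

pos=0: emit NUM '42' (now at pos=2)
pos=3: enter COMMENT mode (saw '/*')
exit COMMENT mode (now at pos=11)
pos=11: enter STRING mode
pos=11: emit STR "a" (now at pos=14)
pos=15: emit SEMI ';'
pos=16: enter STRING mode
pos=16: emit STR "a" (now at pos=19)
pos=19: enter COMMENT mode (saw '/*')
exit COMMENT mode (now at pos=29)
pos=29: enter STRING mode
pos=29: emit STR "ok" (now at pos=33)
pos=34: emit ID 'z' (now at pos=35)
pos=36: emit NUM '42' (now at pos=38)
pos=39: enter STRING mode
pos=39: emit STR "ok" (now at pos=43)
DONE. 8 tokens: [NUM, STR, SEMI, STR, STR, ID, NUM, STR]

Answer: 8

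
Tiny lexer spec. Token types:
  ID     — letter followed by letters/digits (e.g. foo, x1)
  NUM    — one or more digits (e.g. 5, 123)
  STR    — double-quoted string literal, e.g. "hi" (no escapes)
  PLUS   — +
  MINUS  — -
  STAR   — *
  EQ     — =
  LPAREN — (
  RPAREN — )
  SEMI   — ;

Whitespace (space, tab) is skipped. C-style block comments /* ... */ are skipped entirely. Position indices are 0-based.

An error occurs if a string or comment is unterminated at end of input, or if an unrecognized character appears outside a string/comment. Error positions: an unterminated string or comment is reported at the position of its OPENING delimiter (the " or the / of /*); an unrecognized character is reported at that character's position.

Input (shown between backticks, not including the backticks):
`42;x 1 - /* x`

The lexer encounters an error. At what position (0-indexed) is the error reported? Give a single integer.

Answer: 9

Derivation:
pos=0: emit NUM '42' (now at pos=2)
pos=2: emit SEMI ';'
pos=3: emit ID 'x' (now at pos=4)
pos=5: emit NUM '1' (now at pos=6)
pos=7: emit MINUS '-'
pos=9: enter COMMENT mode (saw '/*')
pos=9: ERROR — unterminated comment (reached EOF)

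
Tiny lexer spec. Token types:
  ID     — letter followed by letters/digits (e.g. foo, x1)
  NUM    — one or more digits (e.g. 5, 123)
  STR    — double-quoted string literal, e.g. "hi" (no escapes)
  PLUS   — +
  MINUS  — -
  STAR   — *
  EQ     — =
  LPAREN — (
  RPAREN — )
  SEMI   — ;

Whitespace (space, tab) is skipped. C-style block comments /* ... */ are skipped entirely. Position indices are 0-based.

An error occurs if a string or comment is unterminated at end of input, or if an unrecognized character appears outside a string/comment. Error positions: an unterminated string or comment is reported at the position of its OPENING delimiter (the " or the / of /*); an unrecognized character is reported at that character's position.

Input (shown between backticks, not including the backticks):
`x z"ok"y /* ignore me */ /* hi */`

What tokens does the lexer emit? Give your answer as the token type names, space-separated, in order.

pos=0: emit ID 'x' (now at pos=1)
pos=2: emit ID 'z' (now at pos=3)
pos=3: enter STRING mode
pos=3: emit STR "ok" (now at pos=7)
pos=7: emit ID 'y' (now at pos=8)
pos=9: enter COMMENT mode (saw '/*')
exit COMMENT mode (now at pos=24)
pos=25: enter COMMENT mode (saw '/*')
exit COMMENT mode (now at pos=33)
DONE. 4 tokens: [ID, ID, STR, ID]

Answer: ID ID STR ID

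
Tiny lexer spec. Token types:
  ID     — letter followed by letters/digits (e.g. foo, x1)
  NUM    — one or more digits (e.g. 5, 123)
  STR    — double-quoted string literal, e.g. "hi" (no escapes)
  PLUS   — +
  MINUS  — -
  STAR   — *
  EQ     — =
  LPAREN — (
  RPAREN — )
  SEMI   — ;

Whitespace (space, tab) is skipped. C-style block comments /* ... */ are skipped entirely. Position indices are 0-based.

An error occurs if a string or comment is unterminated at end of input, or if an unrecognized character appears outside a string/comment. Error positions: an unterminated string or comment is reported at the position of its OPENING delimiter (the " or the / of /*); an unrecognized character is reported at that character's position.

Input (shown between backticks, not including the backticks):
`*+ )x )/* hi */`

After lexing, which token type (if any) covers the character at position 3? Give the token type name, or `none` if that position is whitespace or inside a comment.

Answer: RPAREN

Derivation:
pos=0: emit STAR '*'
pos=1: emit PLUS '+'
pos=3: emit RPAREN ')'
pos=4: emit ID 'x' (now at pos=5)
pos=6: emit RPAREN ')'
pos=7: enter COMMENT mode (saw '/*')
exit COMMENT mode (now at pos=15)
DONE. 5 tokens: [STAR, PLUS, RPAREN, ID, RPAREN]
Position 3: char is ')' -> RPAREN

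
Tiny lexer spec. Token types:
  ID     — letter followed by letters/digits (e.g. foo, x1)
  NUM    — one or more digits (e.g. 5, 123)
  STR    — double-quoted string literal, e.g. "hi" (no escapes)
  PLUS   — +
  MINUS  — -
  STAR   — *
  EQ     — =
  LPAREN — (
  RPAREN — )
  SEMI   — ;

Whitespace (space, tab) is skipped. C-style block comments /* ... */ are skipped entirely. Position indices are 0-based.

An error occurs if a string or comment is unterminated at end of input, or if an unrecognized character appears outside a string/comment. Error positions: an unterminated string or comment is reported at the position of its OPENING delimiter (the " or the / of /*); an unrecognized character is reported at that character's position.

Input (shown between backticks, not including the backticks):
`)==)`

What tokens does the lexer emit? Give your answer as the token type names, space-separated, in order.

pos=0: emit RPAREN ')'
pos=1: emit EQ '='
pos=2: emit EQ '='
pos=3: emit RPAREN ')'
DONE. 4 tokens: [RPAREN, EQ, EQ, RPAREN]

Answer: RPAREN EQ EQ RPAREN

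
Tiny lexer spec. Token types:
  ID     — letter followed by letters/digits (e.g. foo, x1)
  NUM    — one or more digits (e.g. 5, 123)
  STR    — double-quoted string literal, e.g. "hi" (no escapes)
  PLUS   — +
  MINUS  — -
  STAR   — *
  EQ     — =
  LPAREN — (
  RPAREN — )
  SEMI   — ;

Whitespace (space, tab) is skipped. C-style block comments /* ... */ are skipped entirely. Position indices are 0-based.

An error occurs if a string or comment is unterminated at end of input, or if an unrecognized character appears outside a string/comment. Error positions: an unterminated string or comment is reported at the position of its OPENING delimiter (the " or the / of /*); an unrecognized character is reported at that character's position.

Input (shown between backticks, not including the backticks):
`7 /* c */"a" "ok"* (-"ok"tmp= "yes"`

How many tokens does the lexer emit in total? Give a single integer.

pos=0: emit NUM '7' (now at pos=1)
pos=2: enter COMMENT mode (saw '/*')
exit COMMENT mode (now at pos=9)
pos=9: enter STRING mode
pos=9: emit STR "a" (now at pos=12)
pos=13: enter STRING mode
pos=13: emit STR "ok" (now at pos=17)
pos=17: emit STAR '*'
pos=19: emit LPAREN '('
pos=20: emit MINUS '-'
pos=21: enter STRING mode
pos=21: emit STR "ok" (now at pos=25)
pos=25: emit ID 'tmp' (now at pos=28)
pos=28: emit EQ '='
pos=30: enter STRING mode
pos=30: emit STR "yes" (now at pos=35)
DONE. 10 tokens: [NUM, STR, STR, STAR, LPAREN, MINUS, STR, ID, EQ, STR]

Answer: 10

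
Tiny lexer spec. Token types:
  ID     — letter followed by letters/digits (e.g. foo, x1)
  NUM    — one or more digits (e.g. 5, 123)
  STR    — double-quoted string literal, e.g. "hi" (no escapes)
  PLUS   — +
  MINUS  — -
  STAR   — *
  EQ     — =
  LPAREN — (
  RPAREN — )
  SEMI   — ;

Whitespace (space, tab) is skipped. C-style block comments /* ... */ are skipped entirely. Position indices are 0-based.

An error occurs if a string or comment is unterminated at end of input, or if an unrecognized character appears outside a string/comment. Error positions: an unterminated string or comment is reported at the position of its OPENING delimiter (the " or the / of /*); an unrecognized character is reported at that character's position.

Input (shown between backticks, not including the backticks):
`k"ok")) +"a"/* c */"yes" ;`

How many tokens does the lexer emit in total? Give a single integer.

Answer: 8

Derivation:
pos=0: emit ID 'k' (now at pos=1)
pos=1: enter STRING mode
pos=1: emit STR "ok" (now at pos=5)
pos=5: emit RPAREN ')'
pos=6: emit RPAREN ')'
pos=8: emit PLUS '+'
pos=9: enter STRING mode
pos=9: emit STR "a" (now at pos=12)
pos=12: enter COMMENT mode (saw '/*')
exit COMMENT mode (now at pos=19)
pos=19: enter STRING mode
pos=19: emit STR "yes" (now at pos=24)
pos=25: emit SEMI ';'
DONE. 8 tokens: [ID, STR, RPAREN, RPAREN, PLUS, STR, STR, SEMI]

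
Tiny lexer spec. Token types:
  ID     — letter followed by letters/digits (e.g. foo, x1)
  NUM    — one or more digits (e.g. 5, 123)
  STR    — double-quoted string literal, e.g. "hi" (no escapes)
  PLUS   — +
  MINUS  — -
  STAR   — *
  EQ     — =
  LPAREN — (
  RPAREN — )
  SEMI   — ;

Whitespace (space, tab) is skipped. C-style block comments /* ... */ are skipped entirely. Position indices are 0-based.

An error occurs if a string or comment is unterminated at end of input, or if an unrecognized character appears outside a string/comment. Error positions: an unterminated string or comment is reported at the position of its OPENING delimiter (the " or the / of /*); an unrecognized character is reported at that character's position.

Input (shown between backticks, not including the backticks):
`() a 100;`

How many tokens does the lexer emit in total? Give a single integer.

pos=0: emit LPAREN '('
pos=1: emit RPAREN ')'
pos=3: emit ID 'a' (now at pos=4)
pos=5: emit NUM '100' (now at pos=8)
pos=8: emit SEMI ';'
DONE. 5 tokens: [LPAREN, RPAREN, ID, NUM, SEMI]

Answer: 5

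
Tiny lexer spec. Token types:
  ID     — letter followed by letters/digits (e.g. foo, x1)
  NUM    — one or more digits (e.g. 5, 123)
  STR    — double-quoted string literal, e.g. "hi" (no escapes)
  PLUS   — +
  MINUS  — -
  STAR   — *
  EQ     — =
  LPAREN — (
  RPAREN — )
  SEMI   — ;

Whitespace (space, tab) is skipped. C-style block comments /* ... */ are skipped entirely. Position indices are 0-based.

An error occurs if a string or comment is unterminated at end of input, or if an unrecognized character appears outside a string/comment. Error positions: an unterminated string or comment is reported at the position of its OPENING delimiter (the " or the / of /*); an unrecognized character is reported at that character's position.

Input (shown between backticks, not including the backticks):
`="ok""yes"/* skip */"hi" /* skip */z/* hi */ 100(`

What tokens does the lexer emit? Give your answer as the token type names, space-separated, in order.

pos=0: emit EQ '='
pos=1: enter STRING mode
pos=1: emit STR "ok" (now at pos=5)
pos=5: enter STRING mode
pos=5: emit STR "yes" (now at pos=10)
pos=10: enter COMMENT mode (saw '/*')
exit COMMENT mode (now at pos=20)
pos=20: enter STRING mode
pos=20: emit STR "hi" (now at pos=24)
pos=25: enter COMMENT mode (saw '/*')
exit COMMENT mode (now at pos=35)
pos=35: emit ID 'z' (now at pos=36)
pos=36: enter COMMENT mode (saw '/*')
exit COMMENT mode (now at pos=44)
pos=45: emit NUM '100' (now at pos=48)
pos=48: emit LPAREN '('
DONE. 7 tokens: [EQ, STR, STR, STR, ID, NUM, LPAREN]

Answer: EQ STR STR STR ID NUM LPAREN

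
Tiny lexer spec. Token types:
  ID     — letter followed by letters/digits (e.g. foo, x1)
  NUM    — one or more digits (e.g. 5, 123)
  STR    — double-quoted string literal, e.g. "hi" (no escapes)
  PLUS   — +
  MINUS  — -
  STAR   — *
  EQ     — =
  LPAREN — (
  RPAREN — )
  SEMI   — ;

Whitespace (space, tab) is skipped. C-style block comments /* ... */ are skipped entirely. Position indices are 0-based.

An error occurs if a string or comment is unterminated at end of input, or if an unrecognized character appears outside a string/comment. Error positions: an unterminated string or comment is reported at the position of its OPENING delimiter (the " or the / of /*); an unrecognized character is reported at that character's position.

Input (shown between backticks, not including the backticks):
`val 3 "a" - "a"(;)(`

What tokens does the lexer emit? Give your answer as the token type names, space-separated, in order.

Answer: ID NUM STR MINUS STR LPAREN SEMI RPAREN LPAREN

Derivation:
pos=0: emit ID 'val' (now at pos=3)
pos=4: emit NUM '3' (now at pos=5)
pos=6: enter STRING mode
pos=6: emit STR "a" (now at pos=9)
pos=10: emit MINUS '-'
pos=12: enter STRING mode
pos=12: emit STR "a" (now at pos=15)
pos=15: emit LPAREN '('
pos=16: emit SEMI ';'
pos=17: emit RPAREN ')'
pos=18: emit LPAREN '('
DONE. 9 tokens: [ID, NUM, STR, MINUS, STR, LPAREN, SEMI, RPAREN, LPAREN]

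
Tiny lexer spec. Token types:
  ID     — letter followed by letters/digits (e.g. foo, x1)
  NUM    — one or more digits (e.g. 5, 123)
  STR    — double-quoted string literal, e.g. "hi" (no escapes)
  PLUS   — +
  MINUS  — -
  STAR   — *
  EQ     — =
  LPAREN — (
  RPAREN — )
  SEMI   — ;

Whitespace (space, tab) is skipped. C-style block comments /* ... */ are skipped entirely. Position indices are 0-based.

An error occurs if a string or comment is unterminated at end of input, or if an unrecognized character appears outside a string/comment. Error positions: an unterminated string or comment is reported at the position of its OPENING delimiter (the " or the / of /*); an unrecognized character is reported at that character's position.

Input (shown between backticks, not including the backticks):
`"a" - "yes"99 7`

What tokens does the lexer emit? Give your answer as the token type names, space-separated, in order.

pos=0: enter STRING mode
pos=0: emit STR "a" (now at pos=3)
pos=4: emit MINUS '-'
pos=6: enter STRING mode
pos=6: emit STR "yes" (now at pos=11)
pos=11: emit NUM '99' (now at pos=13)
pos=14: emit NUM '7' (now at pos=15)
DONE. 5 tokens: [STR, MINUS, STR, NUM, NUM]

Answer: STR MINUS STR NUM NUM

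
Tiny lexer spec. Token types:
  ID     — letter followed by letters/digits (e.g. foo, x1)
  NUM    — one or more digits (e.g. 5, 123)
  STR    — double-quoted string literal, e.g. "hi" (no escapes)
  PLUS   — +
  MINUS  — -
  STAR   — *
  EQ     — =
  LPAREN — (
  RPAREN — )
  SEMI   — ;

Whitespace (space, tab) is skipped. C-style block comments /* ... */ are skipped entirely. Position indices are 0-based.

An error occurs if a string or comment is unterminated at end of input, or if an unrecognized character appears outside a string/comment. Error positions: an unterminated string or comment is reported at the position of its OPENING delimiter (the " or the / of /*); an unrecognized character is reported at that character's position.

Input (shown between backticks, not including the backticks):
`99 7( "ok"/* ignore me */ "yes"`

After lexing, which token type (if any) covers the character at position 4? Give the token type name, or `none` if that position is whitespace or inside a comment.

pos=0: emit NUM '99' (now at pos=2)
pos=3: emit NUM '7' (now at pos=4)
pos=4: emit LPAREN '('
pos=6: enter STRING mode
pos=6: emit STR "ok" (now at pos=10)
pos=10: enter COMMENT mode (saw '/*')
exit COMMENT mode (now at pos=25)
pos=26: enter STRING mode
pos=26: emit STR "yes" (now at pos=31)
DONE. 5 tokens: [NUM, NUM, LPAREN, STR, STR]
Position 4: char is '(' -> LPAREN

Answer: LPAREN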